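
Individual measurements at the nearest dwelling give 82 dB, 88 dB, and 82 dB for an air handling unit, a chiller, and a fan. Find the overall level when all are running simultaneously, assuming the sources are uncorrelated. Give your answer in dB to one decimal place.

89.8 dB

For uncorrelated sources the intensities add, so convert each level to linear form, sum, and take 10·log₁₀ of the total.
Σ 10^(L/10) = 10^(82/10) + 10^(88/10) + 10^(82/10) = 9.479e+08.
L_total = 10·log₁₀(9.479e+08) = 89.77 dB.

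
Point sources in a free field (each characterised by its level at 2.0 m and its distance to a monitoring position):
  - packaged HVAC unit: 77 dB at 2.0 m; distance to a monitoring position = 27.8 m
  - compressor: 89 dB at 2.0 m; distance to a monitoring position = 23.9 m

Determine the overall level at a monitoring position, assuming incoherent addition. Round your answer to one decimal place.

First find each source's level at the receiver (point-source: −20·log₁₀(r/r_ref)), then combine on an intensity basis.
packaged HVAC unit: 77 − 20·log₁₀(27.8/2.0) = 77 − 22.86 = 54.14 dB.
compressor: 89 − 20·log₁₀(23.9/2.0) = 89 − 21.55 = 67.45 dB.
Σ 10^(L/10) = 5.822e+06 → L_total = 10·log₁₀(5.822e+06) = 67.65 dB.

67.7 dB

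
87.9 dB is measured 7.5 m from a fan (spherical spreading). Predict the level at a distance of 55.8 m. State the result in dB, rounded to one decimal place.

For a point source, L₂ = L₁ − 20·log₁₀(r₂/r₁).
L₂ = 87.9 − 20·log₁₀(55.8/7.5) = 87.9 − 17.431 = 70.47 dB.

70.5 dB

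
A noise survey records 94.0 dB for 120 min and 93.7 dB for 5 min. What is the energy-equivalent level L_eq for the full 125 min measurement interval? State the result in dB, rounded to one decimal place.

L_eq = 10·log₁₀[(1/T)·Σ tᵢ·10^(Lᵢ/10)] with T = 125 min.
Σ tᵢ·10^(Lᵢ/10) = 120·10^(94.0/10) + 5·10^(93.7/10) = 3.131e+11.
L_eq = 10·log₁₀(3.131e+11/125) = 93.99 dB.

94.0 dB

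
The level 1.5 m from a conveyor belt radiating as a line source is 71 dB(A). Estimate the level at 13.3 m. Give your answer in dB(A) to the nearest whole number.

Line-source attenuation: ΔL = 10·log₁₀(r₂/r₁) = 10·log₁₀(13.3/1.5) = 9.478 dB.
L₂ = 71 − 10·log₁₀(13.3/1.5) = 71 − 9.478 = 61.52 dB(A).

62 dB(A)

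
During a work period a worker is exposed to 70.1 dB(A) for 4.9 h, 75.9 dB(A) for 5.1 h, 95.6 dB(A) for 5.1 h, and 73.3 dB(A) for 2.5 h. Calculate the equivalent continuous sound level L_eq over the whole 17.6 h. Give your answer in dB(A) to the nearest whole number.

L_eq = 10·log₁₀[(1/T)·Σ tᵢ·10^(Lᵢ/10)] with T = 17.6 h.
Σ tᵢ·10^(Lᵢ/10) = 4.9·10^(70.1/10) + 5.1·10^(75.9/10) + 5.1·10^(95.6/10) + 2.5·10^(73.3/10) = 1.882e+10.
L_eq = 10·log₁₀(1.882e+10/17.6) = 90.29 dB(A).

90 dB(A)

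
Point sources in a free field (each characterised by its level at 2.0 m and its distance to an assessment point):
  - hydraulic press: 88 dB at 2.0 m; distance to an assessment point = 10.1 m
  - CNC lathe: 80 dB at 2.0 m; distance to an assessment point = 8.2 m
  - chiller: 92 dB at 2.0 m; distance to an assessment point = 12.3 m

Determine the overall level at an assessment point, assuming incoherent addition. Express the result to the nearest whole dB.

Propagate each source to the receiver with L = L_ref − 20·log₁₀(r/r_ref), then add intensities.
hydraulic press: 88 − 20·log₁₀(10.1/2.0) = 88 − 14.07 = 73.93 dB.
CNC lathe: 80 − 20·log₁₀(8.2/2.0) = 80 − 12.26 = 67.74 dB.
chiller: 92 − 20·log₁₀(12.3/2.0) = 92 − 15.78 = 76.22 dB.
Σ 10^(L/10) = 7.259e+07 → L_total = 10·log₁₀(7.259e+07) = 78.61 dB.

79 dB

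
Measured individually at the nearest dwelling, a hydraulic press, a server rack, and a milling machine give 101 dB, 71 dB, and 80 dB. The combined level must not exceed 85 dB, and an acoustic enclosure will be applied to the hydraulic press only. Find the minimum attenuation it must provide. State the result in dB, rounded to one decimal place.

17.9 dB

Fixed contribution from the other sources: Σ 10^(L/10) = 10^(71/10) + 10^(80/10) = 1.126e+08 (80.51 dB).
To meet 85 dB overall, the treated hydraulic press may contribute at most 10^(85/10) − 1.126e+08 = 2.036e+08, i.e. 83.09 dB.
So the hydraulic press must be reduced from 101 to 83.09 dB: IL = 17.91 dB.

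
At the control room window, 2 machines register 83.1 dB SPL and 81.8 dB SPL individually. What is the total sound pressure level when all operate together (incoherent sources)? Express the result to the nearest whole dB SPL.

Incoherent sources combine by intensity addition: L_total = 10·log₁₀(Σ 10^(L_i/10)).
Σ 10^(L/10) = 10^(83.1/10) + 10^(81.8/10) = 3.555e+08.
L_total = 10·log₁₀(3.555e+08) = 85.51 dB SPL.

86 dB SPL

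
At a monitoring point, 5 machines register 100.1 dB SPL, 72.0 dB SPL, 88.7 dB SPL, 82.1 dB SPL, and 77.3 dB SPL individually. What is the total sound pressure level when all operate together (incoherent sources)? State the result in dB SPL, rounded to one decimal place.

100.5 dB SPL

Incoherent sources combine by intensity addition: L_total = 10·log₁₀(Σ 10^(L_i/10)).
Σ 10^(L/10) = 10^(100.1/10) + 10^(72.0/10) + 10^(88.7/10) + 10^(82.1/10) + 10^(77.3/10) = 1.121e+10.
L_total = 10·log₁₀(1.121e+10) = 100.49 dB SPL.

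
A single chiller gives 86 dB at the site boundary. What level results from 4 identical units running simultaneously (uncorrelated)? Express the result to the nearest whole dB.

92 dB

L_total = L₁ + 10·log₁₀ N for N identical incoherent sources.
L_total = 86 + 10·log₁₀(4) = 86 + 6.021 = 92.02 dB.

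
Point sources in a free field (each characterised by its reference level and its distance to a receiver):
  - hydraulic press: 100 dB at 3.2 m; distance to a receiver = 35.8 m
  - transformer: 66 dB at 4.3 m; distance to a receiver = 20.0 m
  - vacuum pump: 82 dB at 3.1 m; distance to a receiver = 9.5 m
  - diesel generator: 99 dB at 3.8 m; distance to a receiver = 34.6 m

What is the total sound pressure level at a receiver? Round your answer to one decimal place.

82.9 dB

Propagate each source to the receiver with L = L_ref − 20·log₁₀(r/r_ref), then add intensities.
hydraulic press: 100 − 20·log₁₀(35.8/3.2) = 100 − 20.97 = 79.03 dB.
transformer: 66 − 20·log₁₀(20.0/4.3) = 66 − 13.35 = 52.65 dB.
vacuum pump: 82 − 20·log₁₀(9.5/3.1) = 82 − 9.73 = 72.27 dB.
diesel generator: 99 − 20·log₁₀(34.6/3.8) = 99 − 19.19 = 79.81 dB.
Σ 10^(L/10) = 1.928e+08 → L_total = 10·log₁₀(1.928e+08) = 82.85 dB.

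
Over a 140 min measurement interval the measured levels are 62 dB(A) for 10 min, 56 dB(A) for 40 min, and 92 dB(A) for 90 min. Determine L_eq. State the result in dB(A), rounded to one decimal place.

L_eq = 10·log₁₀[(1/T)·Σ tᵢ·10^(Lᵢ/10)] with T = 140 min.
Σ tᵢ·10^(Lᵢ/10) = 10·10^(62/10) + 40·10^(56/10) + 90·10^(92/10) = 1.427e+11.
L_eq = 10·log₁₀(1.427e+11/140) = 90.08 dB(A).

90.1 dB(A)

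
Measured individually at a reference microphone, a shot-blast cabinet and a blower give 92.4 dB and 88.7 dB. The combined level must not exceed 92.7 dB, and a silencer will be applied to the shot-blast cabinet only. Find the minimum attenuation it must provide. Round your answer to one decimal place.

Everything except the shot-blast cabinet sums to 10^(88.7/10) = 7.413e+08 in linear terms, 88.70 dB.
The limit corresponds to 10^(92.7/10) = 1.862e+09; subtracting the fixed part leaves 1.121e+09 for the shot-blast cabinet, i.e. 90.50 dB.
Required insertion loss = 92.4 − 90.50 = 1.90 dB.

1.9 dB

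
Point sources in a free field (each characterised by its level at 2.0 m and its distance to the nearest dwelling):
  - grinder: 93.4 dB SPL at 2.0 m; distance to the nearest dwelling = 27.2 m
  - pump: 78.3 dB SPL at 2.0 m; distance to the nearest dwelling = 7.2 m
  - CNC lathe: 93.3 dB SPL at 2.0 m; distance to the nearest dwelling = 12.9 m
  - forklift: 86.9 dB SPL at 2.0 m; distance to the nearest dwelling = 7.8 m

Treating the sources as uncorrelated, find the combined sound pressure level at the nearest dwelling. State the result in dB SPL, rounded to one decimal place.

Apply inverse-square spreading to bring every level to the receiver, then sum 10^(L/10).
grinder: 93.4 − 20·log₁₀(27.2/2.0) = 93.4 − 22.67 = 70.73 dB SPL.
pump: 78.3 − 20·log₁₀(7.2/2.0) = 78.3 − 11.13 = 67.17 dB SPL.
CNC lathe: 93.3 − 20·log₁₀(12.9/2.0) = 93.3 − 16.19 = 77.11 dB SPL.
forklift: 86.9 − 20·log₁₀(7.8/2.0) = 86.9 − 11.82 = 75.08 dB SPL.
Σ 10^(L/10) = 1.006e+08 → L_total = 10·log₁₀(1.006e+08) = 80.03 dB SPL.

80.0 dB SPL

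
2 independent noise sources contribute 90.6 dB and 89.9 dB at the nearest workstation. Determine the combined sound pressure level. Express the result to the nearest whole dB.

93 dB

For uncorrelated sources the intensities add, so convert each level to linear form, sum, and take 10·log₁₀ of the total.
Σ 10^(L/10) = 10^(90.6/10) + 10^(89.9/10) = 2.125e+09.
L_total = 10·log₁₀(2.125e+09) = 93.27 dB.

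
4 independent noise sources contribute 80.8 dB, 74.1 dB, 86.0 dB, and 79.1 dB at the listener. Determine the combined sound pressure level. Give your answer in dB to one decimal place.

88.0 dB

Incoherent sources combine by intensity addition: L_total = 10·log₁₀(Σ 10^(L_i/10)).
Σ 10^(L/10) = 10^(80.8/10) + 10^(74.1/10) + 10^(86.0/10) + 10^(79.1/10) = 6.253e+08.
L_total = 10·log₁₀(6.253e+08) = 87.96 dB.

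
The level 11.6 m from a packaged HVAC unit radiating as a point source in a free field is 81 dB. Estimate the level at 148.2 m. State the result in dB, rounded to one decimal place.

58.9 dB

Point-source attenuation: ΔL = 20·log₁₀(r₂/r₁) = 20·log₁₀(148.2/11.6) = 22.128 dB.
L₂ = 81 − 20·log₁₀(148.2/11.6) = 81 − 22.128 = 58.87 dB.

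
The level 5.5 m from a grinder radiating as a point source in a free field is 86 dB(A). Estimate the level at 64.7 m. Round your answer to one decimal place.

Point-source attenuation: ΔL = 20·log₁₀(r₂/r₁) = 20·log₁₀(64.7/5.5) = 21.411 dB.
L₂ = 86 − 20·log₁₀(64.7/5.5) = 86 − 21.411 = 64.59 dB(A).

64.6 dB(A)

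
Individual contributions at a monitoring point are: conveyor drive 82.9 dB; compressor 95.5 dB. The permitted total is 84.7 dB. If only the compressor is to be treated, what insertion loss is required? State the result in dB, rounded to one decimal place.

15.5 dB

Fixed contribution from the other source: Σ 10^(L/10) = 10^(82.9/10) = 1.950e+08 (82.90 dB).
The limit corresponds to 10^(84.7/10) = 2.951e+08; subtracting the fixed part leaves 1.001e+08 for the compressor, i.e. 80.01 dB.
So the compressor must be reduced from 95.5 to 80.01 dB: IL = 15.49 dB.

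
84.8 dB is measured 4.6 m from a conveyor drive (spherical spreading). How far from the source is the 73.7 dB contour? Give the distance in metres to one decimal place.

The 11.1 dB drop corresponds to a distance ratio of 10^(11.1/20) for a point source.
r₂ = 4.6·10^((84.8−73.7)/20) = 4.6·10^(11.1/20) = 16.51 m.

16.5 m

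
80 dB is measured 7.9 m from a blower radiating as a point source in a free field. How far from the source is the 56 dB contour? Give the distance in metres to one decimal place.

For a point source L₁ − L₂ = 20·log₁₀(r₂/r₁), so r₂ = r₁·10^((L₁−L₂)/20).
r₂ = 7.9·10^((80−56)/20) = 7.9·10^(24.0/20) = 125.21 m.

125.2 m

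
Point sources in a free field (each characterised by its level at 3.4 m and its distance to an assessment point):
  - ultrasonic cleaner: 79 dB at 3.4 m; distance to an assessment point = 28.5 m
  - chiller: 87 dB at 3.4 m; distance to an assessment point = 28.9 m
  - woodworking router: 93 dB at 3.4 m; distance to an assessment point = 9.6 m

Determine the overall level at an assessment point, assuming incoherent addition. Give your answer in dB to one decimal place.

Apply inverse-square spreading to bring every level to the receiver, then sum 10^(L/10).
ultrasonic cleaner: 79 − 20·log₁₀(28.5/3.4) = 79 − 18.47 = 60.53 dB.
chiller: 87 − 20·log₁₀(28.9/3.4) = 87 − 18.59 = 68.41 dB.
woodworking router: 93 − 20·log₁₀(9.6/3.4) = 93 − 9.02 = 83.98 dB.
Σ 10^(L/10) = 2.583e+08 → L_total = 10·log₁₀(2.583e+08) = 84.12 dB.

84.1 dB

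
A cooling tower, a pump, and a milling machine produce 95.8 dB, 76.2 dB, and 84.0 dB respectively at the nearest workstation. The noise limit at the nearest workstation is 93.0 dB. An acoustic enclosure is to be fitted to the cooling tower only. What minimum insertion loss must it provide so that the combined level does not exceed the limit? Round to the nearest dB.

3 dB

The untreated sources together contribute 10^(76.2/10) + 10^(84.0/10) = 2.929e+08, i.e. 84.67 dB.
To meet 93.0 dB overall, the treated cooling tower may contribute at most 10^(93.0/10) − 2.929e+08 = 1.702e+09, i.e. 92.31 dB.
So the cooling tower must be reduced from 95.8 to 92.31 dB: IL = 3.49 dB.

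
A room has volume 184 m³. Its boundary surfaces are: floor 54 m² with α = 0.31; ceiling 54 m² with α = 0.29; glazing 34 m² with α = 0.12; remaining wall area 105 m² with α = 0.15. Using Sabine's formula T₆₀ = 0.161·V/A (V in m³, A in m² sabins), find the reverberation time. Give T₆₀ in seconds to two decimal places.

0.57 s

A = Σ Sᵢαᵢ = 54·0.31 + 54·0.29 + 34·0.12 + 105·0.15 = 52.23 m².
T₆₀ = 0.161·V/A = 0.161·184/52.23 = 0.567 s.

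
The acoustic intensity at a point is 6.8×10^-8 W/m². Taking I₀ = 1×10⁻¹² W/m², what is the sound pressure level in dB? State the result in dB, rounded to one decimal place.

48.3 dB

L = 10·log₁₀(I/I₀) = 10·log₁₀(6.8×10^-8/10⁻¹²) = 10·log₁₀(6.8×10^4).
L = 10·(0.8325 + 4) = 48.33 dB.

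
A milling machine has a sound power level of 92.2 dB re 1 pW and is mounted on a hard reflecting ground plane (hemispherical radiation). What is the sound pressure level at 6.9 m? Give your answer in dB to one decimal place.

67.4 dB

The power spreads over a hemisphere of area 2π·r², so L_p = L_w − 10·log₁₀(2π·r²).
2π·r² = 299.1 m², 10·log₁₀ of that is 24.759 dB.
L_p = 92.2 − 24.759 = 67.44 dB.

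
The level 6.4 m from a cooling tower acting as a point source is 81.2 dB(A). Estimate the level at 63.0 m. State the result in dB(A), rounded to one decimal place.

Spherical spreading from a point source gives a 20·log₁₀(r₂/r₁) drop.
L₂ = 81.2 − 20·log₁₀(63.0/6.4) = 81.2 − 19.863 = 61.34 dB(A).

61.3 dB(A)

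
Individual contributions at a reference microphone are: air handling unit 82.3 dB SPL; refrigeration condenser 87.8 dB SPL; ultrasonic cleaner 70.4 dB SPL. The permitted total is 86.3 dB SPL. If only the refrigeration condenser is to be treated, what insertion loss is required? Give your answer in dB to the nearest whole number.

Fixed contribution from the other sources: Σ 10^(L/10) = 10^(82.3/10) + 10^(70.4/10) = 1.808e+08 (82.57 dB SPL).
To meet 86.3 dB SPL overall, the treated refrigeration condenser may contribute at most 10^(86.3/10) − 1.808e+08 = 2.458e+08, i.e. 83.91 dB SPL.
So the refrigeration condenser must be reduced from 87.8 to 83.91 dB SPL: IL = 3.89 dB.

4 dB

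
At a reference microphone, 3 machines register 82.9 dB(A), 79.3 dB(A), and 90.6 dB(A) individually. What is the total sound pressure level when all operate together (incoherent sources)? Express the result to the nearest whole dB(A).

92 dB(A)

Incoherent sources combine by intensity addition: L_total = 10·log₁₀(Σ 10^(L_i/10)).
Σ 10^(L/10) = 10^(82.9/10) + 10^(79.3/10) + 10^(90.6/10) = 1.428e+09.
L_total = 10·log₁₀(1.428e+09) = 91.55 dB(A).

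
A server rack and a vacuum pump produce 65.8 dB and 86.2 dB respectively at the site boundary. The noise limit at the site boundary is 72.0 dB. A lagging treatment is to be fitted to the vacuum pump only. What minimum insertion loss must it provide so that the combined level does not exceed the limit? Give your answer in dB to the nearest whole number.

Fixed contribution from the other source: Σ 10^(L/10) = 10^(65.8/10) = 3.802e+06 (65.80 dB).
The limit corresponds to 10^(72.0/10) = 1.585e+07; subtracting the fixed part leaves 1.205e+07 for the vacuum pump, i.e. 70.81 dB.
Required insertion loss = 86.2 − 70.81 = 15.39 dB.

15 dB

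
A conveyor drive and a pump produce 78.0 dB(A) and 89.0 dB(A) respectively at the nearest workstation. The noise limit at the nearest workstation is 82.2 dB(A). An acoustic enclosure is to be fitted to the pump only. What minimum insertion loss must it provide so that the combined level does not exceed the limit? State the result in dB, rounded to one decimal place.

Everything except the pump sums to 10^(78.0/10) = 6.310e+07 in linear terms, 78.00 dB(A).
The limit corresponds to 10^(82.2/10) = 1.660e+08; subtracting the fixed part leaves 1.029e+08 for the pump, i.e. 80.12 dB(A).
Required insertion loss = 89.0 − 80.12 = 8.88 dB.

8.9 dB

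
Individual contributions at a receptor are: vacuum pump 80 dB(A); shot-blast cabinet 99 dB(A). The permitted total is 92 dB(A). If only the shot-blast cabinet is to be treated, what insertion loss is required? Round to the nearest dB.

Fixed contribution from the other source: Σ 10^(L/10) = 10^(80/10) = 1.000e+08 (80.00 dB(A)).
The limit corresponds to 10^(92/10) = 1.585e+09; subtracting the fixed part leaves 1.485e+09 for the shot-blast cabinet, i.e. 91.72 dB(A).
So the shot-blast cabinet must be reduced from 99 to 91.72 dB(A): IL = 7.28 dB.

7 dB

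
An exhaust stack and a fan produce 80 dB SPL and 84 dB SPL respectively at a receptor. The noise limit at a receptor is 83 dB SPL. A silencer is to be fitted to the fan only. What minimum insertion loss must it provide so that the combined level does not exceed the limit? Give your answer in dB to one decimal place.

4.0 dB

Fixed contribution from the other source: Σ 10^(L/10) = 10^(80/10) = 1.000e+08 (80.00 dB SPL).
The limit corresponds to 10^(83/10) = 1.995e+08; subtracting the fixed part leaves 9.953e+07 for the fan, i.e. 79.98 dB SPL.
Required insertion loss = 84 − 79.98 = 4.02 dB.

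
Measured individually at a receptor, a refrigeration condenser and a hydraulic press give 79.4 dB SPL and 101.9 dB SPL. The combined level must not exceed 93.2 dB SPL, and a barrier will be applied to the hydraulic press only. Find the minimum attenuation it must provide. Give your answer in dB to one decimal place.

Fixed contribution from the other source: Σ 10^(L/10) = 10^(79.4/10) = 8.710e+07 (79.40 dB SPL).
To meet 93.2 dB SPL overall, the treated hydraulic press may contribute at most 10^(93.2/10) − 8.710e+07 = 2.002e+09, i.e. 93.02 dB SPL.
Required insertion loss = 101.9 − 93.02 = 8.88 dB.

8.9 dB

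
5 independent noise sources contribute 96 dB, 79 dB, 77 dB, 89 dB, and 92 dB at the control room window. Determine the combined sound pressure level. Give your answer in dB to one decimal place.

98.1 dB

Incoherent sources combine by intensity addition: L_total = 10·log₁₀(Σ 10^(L_i/10)).
Σ 10^(L/10) = 10^(96/10) + 10^(79/10) + 10^(77/10) + 10^(89/10) + 10^(92/10) = 6.490e+09.
L_total = 10·log₁₀(6.490e+09) = 98.12 dB.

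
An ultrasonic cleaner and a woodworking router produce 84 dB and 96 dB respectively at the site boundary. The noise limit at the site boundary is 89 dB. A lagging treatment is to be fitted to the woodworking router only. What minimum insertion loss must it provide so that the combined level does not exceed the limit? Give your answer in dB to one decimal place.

Fixed contribution from the other source: Σ 10^(L/10) = 10^(84/10) = 2.512e+08 (84.00 dB).
To meet 89 dB overall, the treated woodworking router may contribute at most 10^(89/10) − 2.512e+08 = 5.431e+08, i.e. 87.35 dB.
Required insertion loss = 96 − 87.35 = 8.65 dB.

8.7 dB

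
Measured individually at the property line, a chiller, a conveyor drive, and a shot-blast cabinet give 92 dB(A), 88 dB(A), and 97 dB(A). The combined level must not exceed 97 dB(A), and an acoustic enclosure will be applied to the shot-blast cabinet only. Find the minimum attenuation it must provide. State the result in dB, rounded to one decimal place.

2.5 dB

Everything except the shot-blast cabinet sums to 10^(92/10) + 10^(88/10) = 2.216e+09 in linear terms, 93.46 dB(A).
The limit corresponds to 10^(97/10) = 5.012e+09; subtracting the fixed part leaves 2.796e+09 for the shot-blast cabinet, i.e. 94.47 dB(A).
Required insertion loss = 97 − 94.47 = 2.53 dB.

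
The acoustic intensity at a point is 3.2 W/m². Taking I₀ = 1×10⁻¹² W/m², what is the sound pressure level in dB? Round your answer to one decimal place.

125.1 dB

L = 10·log₁₀(I/I₀) = 10·log₁₀(3.2/10⁻¹²) = 10·log₁₀(3.2×10^12).
L = 10·(0.5051 + 12) = 125.05 dB.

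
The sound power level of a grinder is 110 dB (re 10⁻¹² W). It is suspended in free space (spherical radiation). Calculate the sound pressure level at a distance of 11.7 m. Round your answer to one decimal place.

77.6 dB

Free-field spherical radiation: L_p = L_w − 10·log₁₀(4π·r²), r = 11.7 m.
4π·r² = 1720 m², 10·log₁₀ of that is 32.356 dB.
L_p = 110 − 32.356 = 77.64 dB.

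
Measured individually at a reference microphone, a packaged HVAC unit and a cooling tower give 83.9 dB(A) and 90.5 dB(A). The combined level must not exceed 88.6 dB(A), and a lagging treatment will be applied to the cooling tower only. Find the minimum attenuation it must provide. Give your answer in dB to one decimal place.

The untreated sources together contribute 10^(83.9/10) = 2.455e+08, i.e. 83.90 dB(A).
The limit corresponds to 10^(88.6/10) = 7.244e+08; subtracting the fixed part leaves 4.790e+08 for the cooling tower, i.e. 86.80 dB(A).
Required insertion loss = 90.5 − 86.80 = 3.70 dB.

3.7 dB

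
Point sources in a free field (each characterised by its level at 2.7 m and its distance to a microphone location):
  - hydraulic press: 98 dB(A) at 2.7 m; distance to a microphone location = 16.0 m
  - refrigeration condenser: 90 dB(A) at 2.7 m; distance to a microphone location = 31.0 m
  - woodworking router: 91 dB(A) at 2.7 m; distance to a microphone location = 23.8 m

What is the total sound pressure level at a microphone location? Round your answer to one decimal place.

Propagate each source to the receiver with L = L_ref − 20·log₁₀(r/r_ref), then add intensities.
hydraulic press: 98 − 20·log₁₀(16.0/2.7) = 98 − 15.46 = 82.54 dB(A).
refrigeration condenser: 90 − 20·log₁₀(31.0/2.7) = 90 − 21.20 = 68.80 dB(A).
woodworking router: 91 − 20·log₁₀(23.8/2.7) = 91 − 18.90 = 72.10 dB(A).
Σ 10^(L/10) = 2.035e+08 → L_total = 10·log₁₀(2.035e+08) = 83.08 dB(A).

83.1 dB(A)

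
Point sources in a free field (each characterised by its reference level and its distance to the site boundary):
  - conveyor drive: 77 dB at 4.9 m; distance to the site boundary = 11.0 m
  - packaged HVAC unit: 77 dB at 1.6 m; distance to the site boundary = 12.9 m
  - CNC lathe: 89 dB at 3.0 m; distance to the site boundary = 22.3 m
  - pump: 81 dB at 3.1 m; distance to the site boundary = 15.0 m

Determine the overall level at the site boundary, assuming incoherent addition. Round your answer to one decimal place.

Apply inverse-square spreading to bring every level to the receiver, then sum 10^(L/10).
conveyor drive: 77 − 20·log₁₀(11.0/4.9) = 77 − 7.02 = 69.98 dB.
packaged HVAC unit: 77 − 20·log₁₀(12.9/1.6) = 77 − 18.13 = 58.87 dB.
CNC lathe: 89 − 20·log₁₀(22.3/3.0) = 89 − 17.42 = 71.58 dB.
pump: 81 − 20·log₁₀(15.0/3.1) = 81 − 13.69 = 67.31 dB.
Σ 10^(L/10) = 3.047e+07 → L_total = 10·log₁₀(3.047e+07) = 74.84 dB.

74.8 dB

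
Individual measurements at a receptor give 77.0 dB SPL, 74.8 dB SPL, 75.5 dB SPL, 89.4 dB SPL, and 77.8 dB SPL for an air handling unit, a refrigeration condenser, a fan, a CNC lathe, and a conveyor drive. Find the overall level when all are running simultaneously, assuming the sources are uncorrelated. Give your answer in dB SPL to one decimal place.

90.2 dB SPL

For uncorrelated sources the intensities add, so convert each level to linear form, sum, and take 10·log₁₀ of the total.
Σ 10^(L/10) = 10^(77.0/10) + 10^(74.8/10) + 10^(75.5/10) + 10^(89.4/10) + 10^(77.8/10) = 1.047e+09.
L_total = 10·log₁₀(1.047e+09) = 90.20 dB SPL.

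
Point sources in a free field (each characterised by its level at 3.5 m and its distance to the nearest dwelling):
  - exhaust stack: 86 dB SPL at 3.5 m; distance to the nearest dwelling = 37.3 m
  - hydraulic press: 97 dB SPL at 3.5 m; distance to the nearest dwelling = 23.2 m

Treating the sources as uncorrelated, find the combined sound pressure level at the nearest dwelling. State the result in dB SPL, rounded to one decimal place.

80.7 dB SPL

Apply inverse-square spreading to bring every level to the receiver, then sum 10^(L/10).
exhaust stack: 86 − 20·log₁₀(37.3/3.5) = 86 − 20.55 = 65.45 dB SPL.
hydraulic press: 97 − 20·log₁₀(23.2/3.5) = 97 − 16.43 = 80.57 dB SPL.
Σ 10^(L/10) = 1.176e+08 → L_total = 10·log₁₀(1.176e+08) = 80.70 dB SPL.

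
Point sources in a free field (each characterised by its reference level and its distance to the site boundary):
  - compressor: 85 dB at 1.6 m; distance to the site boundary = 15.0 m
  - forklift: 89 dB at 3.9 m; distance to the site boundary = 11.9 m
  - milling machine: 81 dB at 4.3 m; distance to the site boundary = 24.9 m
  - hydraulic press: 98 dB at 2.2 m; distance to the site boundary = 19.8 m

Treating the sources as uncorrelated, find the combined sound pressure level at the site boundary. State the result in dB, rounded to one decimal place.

82.3 dB

Apply inverse-square spreading to bring every level to the receiver, then sum 10^(L/10).
compressor: 85 − 20·log₁₀(15.0/1.6) = 85 − 19.44 = 65.56 dB.
forklift: 89 − 20·log₁₀(11.9/3.9) = 89 − 9.69 = 79.31 dB.
milling machine: 81 − 20·log₁₀(24.9/4.3) = 81 − 15.25 = 65.75 dB.
hydraulic press: 98 − 20·log₁₀(19.8/2.2) = 98 − 19.08 = 78.92 dB.
Σ 10^(L/10) = 1.706e+08 → L_total = 10·log₁₀(1.706e+08) = 82.32 dB.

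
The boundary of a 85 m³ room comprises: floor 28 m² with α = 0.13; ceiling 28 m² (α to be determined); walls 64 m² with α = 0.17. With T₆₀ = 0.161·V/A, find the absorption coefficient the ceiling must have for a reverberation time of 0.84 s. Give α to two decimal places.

0.06

Required total absorption A = 0.161·85/0.84 = 16.29 m².
Absorption from the other surfaces = 28·0.13 + 64·0.17 = 14.52 m², so the ceiling must supply 1.77 m² over 28 m².
α = 1.77/28 = 0.063.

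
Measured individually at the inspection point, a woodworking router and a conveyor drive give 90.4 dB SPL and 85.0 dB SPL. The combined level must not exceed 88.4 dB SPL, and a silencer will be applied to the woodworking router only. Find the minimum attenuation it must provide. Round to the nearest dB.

The untreated sources together contribute 10^(85.0/10) = 3.162e+08, i.e. 85.00 dB SPL.
To meet 88.4 dB SPL overall, the treated woodworking router may contribute at most 10^(88.4/10) − 3.162e+08 = 3.756e+08, i.e. 85.75 dB SPL.
Required insertion loss = 90.4 − 85.75 = 4.65 dB.

5 dB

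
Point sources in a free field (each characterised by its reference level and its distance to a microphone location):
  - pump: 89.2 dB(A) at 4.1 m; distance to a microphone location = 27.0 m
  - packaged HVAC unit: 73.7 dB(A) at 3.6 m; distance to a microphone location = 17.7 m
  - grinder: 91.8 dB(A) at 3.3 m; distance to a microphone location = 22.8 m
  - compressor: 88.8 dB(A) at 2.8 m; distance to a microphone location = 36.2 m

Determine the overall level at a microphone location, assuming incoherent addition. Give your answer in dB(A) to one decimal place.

Apply inverse-square spreading to bring every level to the receiver, then sum 10^(L/10).
pump: 89.2 − 20·log₁₀(27.0/4.1) = 89.2 − 16.37 = 72.83 dB(A).
packaged HVAC unit: 73.7 − 20·log₁₀(17.7/3.6) = 73.7 − 13.83 = 59.87 dB(A).
grinder: 91.8 − 20·log₁₀(22.8/3.3) = 91.8 − 16.79 = 75.01 dB(A).
compressor: 88.8 − 20·log₁₀(36.2/2.8) = 88.8 − 22.23 = 66.57 dB(A).
Σ 10^(L/10) = 5.639e+07 → L_total = 10·log₁₀(5.639e+07) = 77.51 dB(A).

77.5 dB(A)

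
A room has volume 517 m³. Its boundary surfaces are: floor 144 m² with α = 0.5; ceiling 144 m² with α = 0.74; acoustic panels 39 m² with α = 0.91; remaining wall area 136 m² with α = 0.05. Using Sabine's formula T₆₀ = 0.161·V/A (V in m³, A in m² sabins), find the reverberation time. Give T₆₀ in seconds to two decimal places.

Total absorption A = 144·0.5 + 144·0.74 + 39·0.91 + 136·0.05 = 220.85 m² sabins.
T₆₀ = 0.161 × 517 / 220.85 = 0.377 s.

0.38 s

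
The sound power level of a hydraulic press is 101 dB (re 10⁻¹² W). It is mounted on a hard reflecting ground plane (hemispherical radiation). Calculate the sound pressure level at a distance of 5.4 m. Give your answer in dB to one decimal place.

The power spreads over a hemisphere of area 2π·r², so L_p = L_w − 10·log₁₀(2π·r²).
2π·r² = 183.2 m², 10·log₁₀ of that is 22.630 dB.
L_p = 101 − 22.630 = 78.37 dB.

78.4 dB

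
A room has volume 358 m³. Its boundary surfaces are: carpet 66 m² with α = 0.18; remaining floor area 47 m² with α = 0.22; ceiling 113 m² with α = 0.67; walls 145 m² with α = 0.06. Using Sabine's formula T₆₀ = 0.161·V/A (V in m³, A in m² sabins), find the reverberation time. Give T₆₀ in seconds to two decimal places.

Total absorption A = 66·0.18 + 47·0.22 + 113·0.67 + 145·0.06 = 106.63 m² sabins.
T₆₀ = 0.161·V/A = 0.161·358/106.63 = 0.541 s.

0.54 s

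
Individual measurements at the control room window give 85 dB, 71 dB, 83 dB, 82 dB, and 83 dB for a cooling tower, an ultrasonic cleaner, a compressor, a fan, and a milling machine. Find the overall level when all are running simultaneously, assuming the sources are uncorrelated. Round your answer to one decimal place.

For uncorrelated sources the intensities add, so convert each level to linear form, sum, and take 10·log₁₀ of the total.
Σ 10^(L/10) = 10^(85/10) + 10^(71/10) + 10^(83/10) + 10^(82/10) + 10^(83/10) = 8.864e+08.
L_total = 10·log₁₀(8.864e+08) = 89.48 dB.

89.5 dB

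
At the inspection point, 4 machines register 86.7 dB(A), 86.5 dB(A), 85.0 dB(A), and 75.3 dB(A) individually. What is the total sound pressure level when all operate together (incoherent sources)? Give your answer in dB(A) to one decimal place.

91.0 dB(A)

For uncorrelated sources the intensities add, so convert each level to linear form, sum, and take 10·log₁₀ of the total.
Σ 10^(L/10) = 10^(86.7/10) + 10^(86.5/10) + 10^(85.0/10) + 10^(75.3/10) = 1.265e+09.
L_total = 10·log₁₀(1.265e+09) = 91.02 dB(A).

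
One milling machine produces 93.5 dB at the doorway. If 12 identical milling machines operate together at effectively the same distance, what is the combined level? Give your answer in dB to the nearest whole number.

L_total = L₁ + 10·log₁₀ N for N identical incoherent sources.
L_total = 93.5 + 10·log₁₀(12) = 93.5 + 10.792 = 104.29 dB.

104 dB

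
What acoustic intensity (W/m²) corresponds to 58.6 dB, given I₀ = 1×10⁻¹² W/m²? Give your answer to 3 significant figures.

7.24e-07 W/m²

L = 10·log₁₀(I/I₀) ⇒ I = I₀·10^(L/10) = 10⁻¹² × 10^5.86.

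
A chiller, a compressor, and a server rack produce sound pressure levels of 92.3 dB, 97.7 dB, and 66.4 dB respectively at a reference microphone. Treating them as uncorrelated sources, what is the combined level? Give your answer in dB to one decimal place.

For uncorrelated sources the intensities add, so convert each level to linear form, sum, and take 10·log₁₀ of the total.
Σ 10^(L/10) = 10^(92.3/10) + 10^(97.7/10) + 10^(66.4/10) = 7.591e+09.
L_total = 10·log₁₀(7.591e+09) = 98.80 dB.

98.8 dB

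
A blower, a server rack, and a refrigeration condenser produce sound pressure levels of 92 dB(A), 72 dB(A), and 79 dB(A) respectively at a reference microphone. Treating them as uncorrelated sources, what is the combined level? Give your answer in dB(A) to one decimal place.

Incoherent sources combine by intensity addition: L_total = 10·log₁₀(Σ 10^(L_i/10)).
Σ 10^(L/10) = 10^(92/10) + 10^(72/10) + 10^(79/10) = 1.680e+09.
L_total = 10·log₁₀(1.680e+09) = 92.25 dB(A).

92.3 dB(A)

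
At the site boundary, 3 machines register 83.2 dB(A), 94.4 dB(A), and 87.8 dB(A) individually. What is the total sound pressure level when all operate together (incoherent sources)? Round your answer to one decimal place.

95.5 dB(A)

Incoherent sources combine by intensity addition: L_total = 10·log₁₀(Σ 10^(L_i/10)).
Σ 10^(L/10) = 10^(83.2/10) + 10^(94.4/10) + 10^(87.8/10) = 3.566e+09.
L_total = 10·log₁₀(3.566e+09) = 95.52 dB(A).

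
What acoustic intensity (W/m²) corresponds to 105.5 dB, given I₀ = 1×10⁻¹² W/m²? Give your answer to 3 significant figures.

0.0355 W/m²

I/I₀ = 10^(105.5/10) = 3.548e+10, so I = 3.548e+10 × 10⁻¹² W/m².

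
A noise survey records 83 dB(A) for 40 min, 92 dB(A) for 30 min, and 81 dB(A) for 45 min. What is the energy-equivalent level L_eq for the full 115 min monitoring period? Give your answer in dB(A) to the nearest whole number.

Weight each interval's intensity by its duration and average over T = 115 min:
Σ tᵢ·10^(Lᵢ/10) = 40·10^(83/10) + 30·10^(92/10) + 45·10^(81/10) = 6.119e+10.
L_eq = 10·log₁₀(6.119e+10/115) = 87.26 dB(A).

87 dB(A)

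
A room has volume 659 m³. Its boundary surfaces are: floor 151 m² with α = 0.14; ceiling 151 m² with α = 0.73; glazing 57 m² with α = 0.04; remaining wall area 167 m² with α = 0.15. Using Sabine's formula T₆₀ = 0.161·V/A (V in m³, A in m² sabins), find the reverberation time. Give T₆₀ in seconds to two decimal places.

0.67 s

Total absorption A = 151·0.14 + 151·0.73 + 57·0.04 + 167·0.15 = 158.70 m² sabins.
T₆₀ = 0.161 × 659 / 158.70 = 0.669 s.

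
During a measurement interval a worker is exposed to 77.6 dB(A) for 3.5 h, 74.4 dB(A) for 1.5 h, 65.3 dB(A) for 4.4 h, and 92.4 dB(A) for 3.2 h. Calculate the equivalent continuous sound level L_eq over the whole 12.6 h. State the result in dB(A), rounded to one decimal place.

The energy average is taken in the linear domain: L_eq = 10·log₁₀[(Σ tᵢ·10^(Lᵢ/10))/T], T = 12.6 h.
Σ tᵢ·10^(Lᵢ/10) = 3.5·10^(77.6/10) + 1.5·10^(74.4/10) + 4.4·10^(65.3/10) + 3.2·10^(92.4/10) = 5.819e+09.
L_eq = 10·log₁₀(5.819e+09/12.6) = 86.64 dB(A).

86.6 dB(A)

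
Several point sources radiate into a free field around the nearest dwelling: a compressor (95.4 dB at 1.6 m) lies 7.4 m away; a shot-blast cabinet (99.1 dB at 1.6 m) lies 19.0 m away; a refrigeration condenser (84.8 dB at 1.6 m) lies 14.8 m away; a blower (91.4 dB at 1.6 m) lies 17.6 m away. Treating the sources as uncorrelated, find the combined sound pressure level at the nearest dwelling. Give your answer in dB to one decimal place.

83.7 dB

First find each source's level at the receiver (point-source: −20·log₁₀(r/r_ref)), then combine on an intensity basis.
compressor: 95.4 − 20·log₁₀(7.4/1.6) = 95.4 − 13.30 = 82.10 dB.
shot-blast cabinet: 99.1 − 20·log₁₀(19.0/1.6) = 99.1 − 21.49 = 77.61 dB.
refrigeration condenser: 84.8 − 20·log₁₀(14.8/1.6) = 84.8 − 19.32 = 65.48 dB.
blower: 91.4 − 20·log₁₀(17.6/1.6) = 91.4 − 20.83 = 70.57 dB.
Σ 10^(L/10) = 2.347e+08 → L_total = 10·log₁₀(2.347e+08) = 83.70 dB.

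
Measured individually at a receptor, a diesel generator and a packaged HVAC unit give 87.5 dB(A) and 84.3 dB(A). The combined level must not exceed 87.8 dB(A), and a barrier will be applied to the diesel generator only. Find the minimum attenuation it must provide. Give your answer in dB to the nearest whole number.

The untreated sources together contribute 10^(84.3/10) = 2.692e+08, i.e. 84.30 dB(A).
To meet 87.8 dB(A) overall, the treated diesel generator may contribute at most 10^(87.8/10) − 2.692e+08 = 3.334e+08, i.e. 85.23 dB(A).
So the diesel generator must be reduced from 87.5 to 85.23 dB(A): IL = 2.27 dB.

2 dB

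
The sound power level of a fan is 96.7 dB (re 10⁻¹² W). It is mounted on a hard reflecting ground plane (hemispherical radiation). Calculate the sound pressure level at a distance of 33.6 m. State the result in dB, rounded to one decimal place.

58.2 dB

L_p = L_w − 10·log₁₀(2π·r²) with r = 33.6 m.
2π·r² = 7093 m², 10·log₁₀ of that is 38.509 dB.
L_p = 96.7 − 38.509 = 58.19 dB.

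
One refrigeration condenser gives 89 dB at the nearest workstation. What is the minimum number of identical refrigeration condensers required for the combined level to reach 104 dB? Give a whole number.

32

Need L₁ + 10·log₁₀ N ≥ 104, i.e. log₁₀ N ≥ 1.50.
N ≥ 10^(15.0/10) = 31.623, so N = 32.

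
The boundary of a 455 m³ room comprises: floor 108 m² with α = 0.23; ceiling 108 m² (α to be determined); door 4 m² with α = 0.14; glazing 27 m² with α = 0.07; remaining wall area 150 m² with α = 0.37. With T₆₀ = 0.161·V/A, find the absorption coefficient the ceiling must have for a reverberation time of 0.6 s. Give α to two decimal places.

0.36

Required total absorption A = 0.161·455/0.6 = 122.09 m².
Absorption from the other surfaces = 108·0.23 + 4·0.14 + 27·0.07 + 150·0.37 = 82.79 m², so the ceiling must supply 39.30 m² over 108 m².
α = 39.30/108 = 0.364.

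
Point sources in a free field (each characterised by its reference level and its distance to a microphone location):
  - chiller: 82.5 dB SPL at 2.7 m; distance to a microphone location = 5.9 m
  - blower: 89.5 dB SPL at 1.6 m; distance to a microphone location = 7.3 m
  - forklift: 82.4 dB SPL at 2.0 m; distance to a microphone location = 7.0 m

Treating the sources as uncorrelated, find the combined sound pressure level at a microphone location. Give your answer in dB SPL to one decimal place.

79.7 dB SPL

First find each source's level at the receiver (point-source: −20·log₁₀(r/r_ref)), then combine on an intensity basis.
chiller: 82.5 − 20·log₁₀(5.9/2.7) = 82.5 − 6.79 = 75.71 dB SPL.
blower: 89.5 − 20·log₁₀(7.3/1.6) = 89.5 − 13.18 = 76.32 dB SPL.
forklift: 82.4 − 20·log₁₀(7.0/2.0) = 82.4 − 10.88 = 71.52 dB SPL.
Σ 10^(L/10) = 9.424e+07 → L_total = 10·log₁₀(9.424e+07) = 79.74 dB SPL.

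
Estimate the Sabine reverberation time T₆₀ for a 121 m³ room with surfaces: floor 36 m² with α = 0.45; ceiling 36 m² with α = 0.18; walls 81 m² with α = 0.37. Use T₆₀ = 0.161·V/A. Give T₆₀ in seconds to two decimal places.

0.37 s

A = Σ Sᵢαᵢ = 36·0.45 + 36·0.18 + 81·0.37 = 52.65 m².
T₆₀ = 0.161·V/A = 0.161·121/52.65 = 0.370 s.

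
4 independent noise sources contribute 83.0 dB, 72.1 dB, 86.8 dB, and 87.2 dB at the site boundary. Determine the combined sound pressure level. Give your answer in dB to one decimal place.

For uncorrelated sources the intensities add, so convert each level to linear form, sum, and take 10·log₁₀ of the total.
Σ 10^(L/10) = 10^(83.0/10) + 10^(72.1/10) + 10^(86.8/10) + 10^(87.2/10) = 1.219e+09.
L_total = 10·log₁₀(1.219e+09) = 90.86 dB.

90.9 dB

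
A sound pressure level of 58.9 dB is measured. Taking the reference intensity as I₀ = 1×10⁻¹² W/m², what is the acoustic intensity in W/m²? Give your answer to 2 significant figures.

L = 10·log₁₀(I/I₀) ⇒ I = I₀·10^(L/10) = 10⁻¹² × 10^5.89.

7.8e-07 W/m²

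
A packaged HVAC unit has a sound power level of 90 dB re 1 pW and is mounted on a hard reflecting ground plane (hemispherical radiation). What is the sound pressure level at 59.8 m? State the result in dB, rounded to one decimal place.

46.5 dB

The power spreads over a hemisphere of area 2π·r², so L_p = L_w − 10·log₁₀(2π·r²).
2π·r² = 2.247e+04 m², 10·log₁₀ of that is 43.516 dB.
L_p = 90 − 43.516 = 46.48 dB.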